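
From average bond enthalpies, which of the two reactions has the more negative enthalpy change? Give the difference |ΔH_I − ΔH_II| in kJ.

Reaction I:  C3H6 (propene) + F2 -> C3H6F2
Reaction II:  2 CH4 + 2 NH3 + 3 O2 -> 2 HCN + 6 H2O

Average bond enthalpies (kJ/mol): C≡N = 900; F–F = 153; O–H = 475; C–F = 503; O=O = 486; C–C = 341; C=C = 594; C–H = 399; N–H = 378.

Reaction I:
  Bonds broken (reactants):
    C–C: 1 × 341 = 341
    C–H: 6 × 399 = 2394
    C=C: 1 × 594 = 594
    F–F: 1 × 153 = 153
    Σ(broken) = 3482 kJ
  Bonds formed (products):
    C–C: 2 × 341 = 682
    C–F: 2 × 503 = 1006
    C–H: 6 × 399 = 2394
    Σ(formed) = 4082 kJ
  ΔH_I = 3482 − 4082 = −600 kJ
Reaction II:
  Bonds broken (reactants):
    C–H: 8 × 399 = 3192
    N–H: 6 × 378 = 2268
    O=O: 3 × 486 = 1458
    Σ(broken) = 6918 kJ
  Bonds formed (products):
    C≡N: 2 × 900 = 1800
    C–H: 2 × 399 = 798
    O–H: 12 × 475 = 5700
    Σ(formed) = 8298 kJ
  ΔH_II = 6918 − 8298 = −1380 kJ
ΔH_I − ΔH_II = +780 kJ, so reaction II has the more negative ΔH; |ΔH_I − ΔH_II| = 780 kJ.

Reaction II, by 780 kJ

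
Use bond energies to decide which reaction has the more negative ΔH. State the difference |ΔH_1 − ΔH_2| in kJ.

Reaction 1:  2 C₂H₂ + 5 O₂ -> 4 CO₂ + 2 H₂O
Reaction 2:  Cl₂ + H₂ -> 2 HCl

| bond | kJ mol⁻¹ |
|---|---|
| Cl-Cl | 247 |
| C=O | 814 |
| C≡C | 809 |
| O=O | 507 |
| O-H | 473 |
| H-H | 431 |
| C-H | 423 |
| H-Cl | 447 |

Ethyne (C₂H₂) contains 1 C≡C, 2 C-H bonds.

Reaction 1, by 2343 kJ

Reaction 1:
  Bonds broken (reactants):
    C≡C: 2 × 809 = 1618
    C-H: 4 × 423 = 1692
    O=O: 5 × 507 = 2535
    Σ(broken) = 5845 kJ
  Bonds formed (products):
    C=O: 8 × 814 = 6512
    O-H: 4 × 473 = 1892
    Σ(formed) = 8404 kJ
  ΔH_1 = 5845 − 8404 = −2559 kJ
Reaction 2:
  Bonds broken (reactants):
    Cl-Cl: 1 × 247 = 247
    H-H: 1 × 431 = 431
    Σ(broken) = 678 kJ
  Bonds formed (products):
    H-Cl: 2 × 447 = 894
    Σ(formed) = 894 kJ
  ΔH_2 = 678 − 894 = −216 kJ
ΔH_1 − ΔH_2 = −2343 kJ, so reaction 1 has the more negative ΔH; |ΔH_1 − ΔH_2| = 2343 kJ.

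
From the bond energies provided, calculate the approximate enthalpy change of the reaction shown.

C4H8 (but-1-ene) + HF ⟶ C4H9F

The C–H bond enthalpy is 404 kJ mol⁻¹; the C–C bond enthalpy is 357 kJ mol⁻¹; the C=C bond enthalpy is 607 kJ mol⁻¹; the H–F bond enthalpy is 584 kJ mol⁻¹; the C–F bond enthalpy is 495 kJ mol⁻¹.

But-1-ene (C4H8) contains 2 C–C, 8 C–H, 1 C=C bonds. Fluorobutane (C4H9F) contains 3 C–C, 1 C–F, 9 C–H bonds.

ΔH ≈ −65 kJ

Bonds broken (reactants):
  C–C: 2 × 357 = 714
  C–H: 8 × 404 = 3232
  C=C: 1 × 607 = 607
  H–F: 1 × 584 = 584
  Σ(broken) = 5137 kJ
Bonds formed (products):
  C–C: 3 × 357 = 1071
  C–F: 1 × 495 = 495
  C–H: 9 × 404 = 3636
  Σ(formed) = 5202 kJ
ΔH = Σ(broken) − Σ(formed) = 5137 − 5202 = −65 kJ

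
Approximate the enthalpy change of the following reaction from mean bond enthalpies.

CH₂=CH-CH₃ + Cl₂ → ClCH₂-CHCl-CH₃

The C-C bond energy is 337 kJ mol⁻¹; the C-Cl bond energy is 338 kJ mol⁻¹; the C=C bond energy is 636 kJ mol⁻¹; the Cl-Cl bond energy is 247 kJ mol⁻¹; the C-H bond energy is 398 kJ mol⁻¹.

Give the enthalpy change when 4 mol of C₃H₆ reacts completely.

ΔH = −520 kJ

Bonds broken (reactants):
  C-C: 1 × 337 = 337
  C-H: 6 × 398 = 2388
  C=C: 1 × 636 = 636
  Cl-Cl: 1 × 247 = 247
  Σ(broken) = 3608 kJ
Bonds formed (products):
  C-C: 2 × 337 = 674
  C-Cl: 2 × 338 = 676
  C-H: 6 × 398 = 2388
  Σ(formed) = 3738 kJ
ΔH = Σ(broken) − Σ(formed) = 3608 − 3738 = −130 kJ
For 4× the reaction as written: 4 × (−130) = −520 kJ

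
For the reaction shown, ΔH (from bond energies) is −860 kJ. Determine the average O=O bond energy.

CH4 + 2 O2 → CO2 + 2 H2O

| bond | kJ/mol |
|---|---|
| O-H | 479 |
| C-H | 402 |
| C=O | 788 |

D(O=O) ≈ 512 kJ/mol

Let D be the O=O bond energy.
Σ(broken) = 4×402 + 2×D = 1608 + 2D
Σ(formed) = 2×788 + 4×479 = 3492
ΔH = Σ(broken) − Σ(formed) = (1608 + 2D) − (3492) = −1884 + 2D
Setting this equal to −860 kJ gives 2D = 1024, so D = 512 kJ/mol.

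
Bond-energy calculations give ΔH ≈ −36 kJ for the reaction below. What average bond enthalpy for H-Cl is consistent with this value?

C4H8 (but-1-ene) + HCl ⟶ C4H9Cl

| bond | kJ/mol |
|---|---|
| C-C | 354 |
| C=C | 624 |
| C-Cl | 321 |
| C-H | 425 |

Let D be the H-Cl bond energy.
Σ(broken) = 2×354 + 8×425 + 1×624 + 1×D = 4732 + D
Σ(formed) = 3×354 + 1×321 + 9×425 = 5208
ΔH = Σ(broken) − Σ(formed) = (4732 + D) − (5208) = −476 + D
Setting this equal to −36 kJ gives D = 440 kJ/mol.

D(H-Cl) ≈ 440 kJ/mol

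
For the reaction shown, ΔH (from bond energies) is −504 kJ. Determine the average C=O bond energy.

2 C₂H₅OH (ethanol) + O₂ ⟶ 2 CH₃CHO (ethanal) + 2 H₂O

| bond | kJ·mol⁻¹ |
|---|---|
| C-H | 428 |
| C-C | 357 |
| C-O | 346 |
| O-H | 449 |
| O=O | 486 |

Let D be the C=O bond energy.
Σ(broken) = 2×357 + 10×428 + 2×346 + 2×449 + 1×486 = 7070
Σ(formed) = 2×357 + 8×428 + 2×D + 4×449 = 5934 + 2D
ΔH = Σ(broken) − Σ(formed) = (7070) − (5934 + 2D) = +1136 − 2D
Setting this equal to −504 kJ gives 2D = 1640, so D = 820 kJ/mol.

D(C=O) ≈ 820 kJ/mol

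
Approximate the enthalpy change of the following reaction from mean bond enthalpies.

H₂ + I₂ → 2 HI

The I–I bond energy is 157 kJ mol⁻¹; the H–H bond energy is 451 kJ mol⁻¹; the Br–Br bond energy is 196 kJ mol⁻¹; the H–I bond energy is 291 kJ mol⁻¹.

Bonds broken (reactants):
  H–H: 1 × 451 = 451
  I–I: 1 × 157 = 157
  Σ(broken) = 608 kJ
Bonds formed (products):
  H–I: 2 × 291 = 582
  Σ(formed) = 582 kJ
ΔH = Σ(broken) − Σ(formed) = 608 − 582 = +26 kJ

ΔH ≈ +26 kJ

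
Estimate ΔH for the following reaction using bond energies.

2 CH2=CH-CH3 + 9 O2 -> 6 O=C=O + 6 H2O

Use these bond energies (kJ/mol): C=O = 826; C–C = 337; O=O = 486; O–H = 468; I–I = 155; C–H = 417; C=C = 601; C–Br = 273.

ΔH ≈ −4274 kJ

Bonds broken (reactants):
  C–C: 2 × 337 = 674
  C–H: 12 × 417 = 5004
  C=C: 2 × 601 = 1202
  O=O: 9 × 486 = 4374
  Σ(broken) = 11254 kJ
Bonds formed (products):
  C=O: 12 × 826 = 9912
  O–H: 12 × 468 = 5616
  Σ(formed) = 15528 kJ
ΔH = Σ(broken) − Σ(formed) = 11254 − 15528 = −4274 kJ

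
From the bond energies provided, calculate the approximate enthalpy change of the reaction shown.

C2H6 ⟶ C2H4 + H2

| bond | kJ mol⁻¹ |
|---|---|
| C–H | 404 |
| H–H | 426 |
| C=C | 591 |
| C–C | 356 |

Bonds broken (reactants):
  C–C: 1 × 356 = 356
  C–H: 6 × 404 = 2424
  Σ(broken) = 2780 kJ
Bonds formed (products):
  C–H: 4 × 404 = 1616
  C=C: 1 × 591 = 591
  H–H: 1 × 426 = 426
  Σ(formed) = 2633 kJ
ΔH = Σ(broken) − Σ(formed) = 2780 − 2633 = +147 kJ

ΔH ≈ +147 kJ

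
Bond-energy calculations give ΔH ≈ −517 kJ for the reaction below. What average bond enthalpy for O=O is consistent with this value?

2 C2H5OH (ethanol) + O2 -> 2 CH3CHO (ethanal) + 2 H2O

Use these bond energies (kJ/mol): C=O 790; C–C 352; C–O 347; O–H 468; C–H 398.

D(O=O) ≈ 509 kJ/mol

Let D be the O=O bond energy.
Σ(broken) = 2×352 + 10×398 + 2×347 + 2×468 + 1×D = 6314 + D
Σ(formed) = 2×352 + 8×398 + 2×790 + 4×468 = 7340
ΔH = Σ(broken) − Σ(formed) = (6314 + D) − (7340) = −1026 + D
Setting this equal to −517 kJ gives D = 509 kJ/mol.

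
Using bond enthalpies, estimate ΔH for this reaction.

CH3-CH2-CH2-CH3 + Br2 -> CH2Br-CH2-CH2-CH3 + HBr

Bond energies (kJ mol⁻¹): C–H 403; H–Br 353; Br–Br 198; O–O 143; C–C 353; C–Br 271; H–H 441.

ΔH ≈ −23 kJ

Bonds broken (reactants):
  Br–Br: 1 × 198 = 198
  C–C: 3 × 353 = 1059
  C–H: 10 × 403 = 4030
  Σ(broken) = 5287 kJ
Bonds formed (products):
  C–Br: 1 × 271 = 271
  C–C: 3 × 353 = 1059
  C–H: 9 × 403 = 3627
  H–Br: 1 × 353 = 353
  Σ(formed) = 5310 kJ
ΔH = Σ(broken) − Σ(formed) = 5287 − 5310 = −23 kJ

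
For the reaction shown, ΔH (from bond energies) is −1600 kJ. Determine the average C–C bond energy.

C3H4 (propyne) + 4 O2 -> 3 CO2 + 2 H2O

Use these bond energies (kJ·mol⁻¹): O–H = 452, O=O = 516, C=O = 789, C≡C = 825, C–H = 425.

Let D be the C–C bond energy.
Σ(broken) = 1×825 + 1×D + 4×425 + 4×516 = 4589 + D
Σ(formed) = 6×789 + 4×452 = 6542
ΔH = Σ(broken) − Σ(formed) = (4589 + D) − (6542) = −1953 + D
Setting this equal to −1600 kJ gives D = 353 kJ/mol.

D(C–C) ≈ 353 kJ/mol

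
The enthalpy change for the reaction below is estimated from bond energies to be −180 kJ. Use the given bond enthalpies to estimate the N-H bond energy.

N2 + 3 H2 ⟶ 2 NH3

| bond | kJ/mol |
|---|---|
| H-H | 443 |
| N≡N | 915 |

D(N-H) ≈ 404 kJ/mol

Let D be the N-H bond energy.
Σ(broken) = 3×443 + 1×915 = 2244
Σ(formed) = 6×D = 6D
ΔH = Σ(broken) − Σ(formed) = (2244) − (6D) = +2244 − 6D
Setting this equal to −180 kJ gives 6D = 2424, so D = 404 kJ/mol.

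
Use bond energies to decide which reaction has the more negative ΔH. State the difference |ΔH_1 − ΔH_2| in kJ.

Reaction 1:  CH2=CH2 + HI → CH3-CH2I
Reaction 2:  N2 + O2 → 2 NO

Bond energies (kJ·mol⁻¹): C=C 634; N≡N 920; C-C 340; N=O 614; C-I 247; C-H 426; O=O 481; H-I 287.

Reaction 1:
  Bonds broken (reactants):
    C-H: 4 × 426 = 1704
    C=C: 1 × 634 = 634
    H-I: 1 × 287 = 287
    Σ(broken) = 2625 kJ
  Bonds formed (products):
    C-C: 1 × 340 = 340
    C-H: 5 × 426 = 2130
    C-I: 1 × 247 = 247
    Σ(formed) = 2717 kJ
  ΔH_1 = 2625 − 2717 = −92 kJ
Reaction 2:
  Bonds broken (reactants):
    N≡N: 1 × 920 = 920
    O=O: 1 × 481 = 481
    Σ(broken) = 1401 kJ
  Bonds formed (products):
    N=O: 2 × 614 = 1228
    Σ(formed) = 1228 kJ
  ΔH_2 = 1401 − 1228 = +173 kJ
ΔH_1 − ΔH_2 = −265 kJ, so reaction 1 has the more negative ΔH; |ΔH_1 − ΔH_2| = 265 kJ.

Reaction 1, by 265 kJ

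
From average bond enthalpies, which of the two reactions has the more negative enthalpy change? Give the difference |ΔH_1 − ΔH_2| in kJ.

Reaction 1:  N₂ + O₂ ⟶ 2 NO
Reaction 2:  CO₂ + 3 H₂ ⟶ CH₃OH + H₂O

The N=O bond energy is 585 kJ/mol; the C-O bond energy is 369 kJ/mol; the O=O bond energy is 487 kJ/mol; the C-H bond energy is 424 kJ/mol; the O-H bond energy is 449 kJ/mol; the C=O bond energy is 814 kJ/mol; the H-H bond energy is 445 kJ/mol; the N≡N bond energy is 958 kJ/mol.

Reaction 2, by 300 kJ

Reaction 1:
  Bonds broken (reactants):
    N≡N: 1 × 958 = 958
    O=O: 1 × 487 = 487
    Σ(broken) = 1445 kJ
  Bonds formed (products):
    N=O: 2 × 585 = 1170
    Σ(formed) = 1170 kJ
  ΔH_1 = 1445 − 1170 = +275 kJ
Reaction 2:
  Bonds broken (reactants):
    C=O: 2 × 814 = 1628
    H-H: 3 × 445 = 1335
    Σ(broken) = 2963 kJ
  Bonds formed (products):
    C-H: 3 × 424 = 1272
    C-O: 1 × 369 = 369
    O-H: 3 × 449 = 1347
    Σ(formed) = 2988 kJ
  ΔH_2 = 2963 − 2988 = −25 kJ
ΔH_1 − ΔH_2 = +300 kJ, so reaction 2 has the more negative ΔH; |ΔH_1 − ΔH_2| = 300 kJ.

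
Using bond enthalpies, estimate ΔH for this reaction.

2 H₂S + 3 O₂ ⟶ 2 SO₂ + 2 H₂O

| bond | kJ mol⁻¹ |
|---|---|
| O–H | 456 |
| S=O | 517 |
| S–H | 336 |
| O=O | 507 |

Bonds broken (reactants):
  O=O: 3 × 507 = 1521
  S–H: 4 × 336 = 1344
  Σ(broken) = 2865 kJ
Bonds formed (products):
  O–H: 4 × 456 = 1824
  S=O: 4 × 517 = 2068
  Σ(formed) = 3892 kJ
ΔH = Σ(broken) − Σ(formed) = 2865 − 3892 = −1027 kJ

ΔH ≈ −1027 kJ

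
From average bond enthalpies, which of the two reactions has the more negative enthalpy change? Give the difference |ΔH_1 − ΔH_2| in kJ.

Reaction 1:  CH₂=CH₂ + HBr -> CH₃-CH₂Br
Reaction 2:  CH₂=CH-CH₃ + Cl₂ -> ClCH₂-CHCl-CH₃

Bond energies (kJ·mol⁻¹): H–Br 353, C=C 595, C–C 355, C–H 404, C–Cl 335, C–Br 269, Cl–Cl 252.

Reaction 2, by 98 kJ

Reaction 1:
  Bonds broken (reactants):
    C–H: 4 × 404 = 1616
    C=C: 1 × 595 = 595
    H–Br: 1 × 353 = 353
    Σ(broken) = 2564 kJ
  Bonds formed (products):
    C–Br: 1 × 269 = 269
    C–C: 1 × 355 = 355
    C–H: 5 × 404 = 2020
    Σ(formed) = 2644 kJ
  ΔH_1 = 2564 − 2644 = −80 kJ
Reaction 2:
  Bonds broken (reactants):
    C–C: 1 × 355 = 355
    C–H: 6 × 404 = 2424
    C=C: 1 × 595 = 595
    Cl–Cl: 1 × 252 = 252
    Σ(broken) = 3626 kJ
  Bonds formed (products):
    C–C: 2 × 355 = 710
    C–Cl: 2 × 335 = 670
    C–H: 6 × 404 = 2424
    Σ(formed) = 3804 kJ
  ΔH_2 = 3626 − 3804 = −178 kJ
ΔH_1 − ΔH_2 = +98 kJ, so reaction 2 has the more negative ΔH; |ΔH_1 − ΔH_2| = 98 kJ.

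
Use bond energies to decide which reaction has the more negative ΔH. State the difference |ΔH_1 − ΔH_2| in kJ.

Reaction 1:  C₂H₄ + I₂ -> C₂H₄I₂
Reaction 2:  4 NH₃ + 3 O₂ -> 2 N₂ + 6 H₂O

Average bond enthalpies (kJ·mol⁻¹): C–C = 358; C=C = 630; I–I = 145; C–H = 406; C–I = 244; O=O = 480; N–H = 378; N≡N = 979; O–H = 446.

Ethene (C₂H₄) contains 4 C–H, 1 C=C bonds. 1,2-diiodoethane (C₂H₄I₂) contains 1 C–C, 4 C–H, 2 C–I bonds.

Reaction 1:
  Bonds broken (reactants):
    C–H: 4 × 406 = 1624
    C=C: 1 × 630 = 630
    I–I: 1 × 145 = 145
    Σ(broken) = 2399 kJ
  Bonds formed (products):
    C–C: 1 × 358 = 358
    C–H: 4 × 406 = 1624
    C–I: 2 × 244 = 488
    Σ(formed) = 2470 kJ
  ΔH_1 = 2399 − 2470 = −71 kJ
Reaction 2:
  Bonds broken (reactants):
    N–H: 12 × 378 = 4536
    O=O: 3 × 480 = 1440
    Σ(broken) = 5976 kJ
  Bonds formed (products):
    N≡N: 2 × 979 = 1958
    O–H: 12 × 446 = 5352
    Σ(formed) = 7310 kJ
  ΔH_2 = 5976 − 7310 = −1334 kJ
ΔH_1 − ΔH_2 = +1263 kJ, so reaction 2 has the more negative ΔH; |ΔH_1 − ΔH_2| = 1263 kJ.

Reaction 2, by 1263 kJ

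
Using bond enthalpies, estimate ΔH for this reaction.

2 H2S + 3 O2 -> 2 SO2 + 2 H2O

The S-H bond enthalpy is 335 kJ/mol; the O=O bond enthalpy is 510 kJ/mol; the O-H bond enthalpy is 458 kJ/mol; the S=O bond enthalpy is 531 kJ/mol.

ΔH ≈ −1086 kJ

Bonds broken (reactants):
  O=O: 3 × 510 = 1530
  S-H: 4 × 335 = 1340
  Σ(broken) = 2870 kJ
Bonds formed (products):
  O-H: 4 × 458 = 1832
  S=O: 4 × 531 = 2124
  Σ(formed) = 3956 kJ
ΔH = Σ(broken) − Σ(formed) = 2870 − 3956 = −1086 kJ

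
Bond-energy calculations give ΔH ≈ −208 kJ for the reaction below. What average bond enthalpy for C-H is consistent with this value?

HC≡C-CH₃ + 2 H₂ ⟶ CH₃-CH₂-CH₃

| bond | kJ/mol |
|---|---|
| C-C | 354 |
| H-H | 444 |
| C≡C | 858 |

Let D be the C-H bond energy.
Σ(broken) = 1×858 + 1×354 + 4×D + 2×444 = 2100 + 4D
Σ(formed) = 2×354 + 8×D = 708 + 8D
ΔH = Σ(broken) − Σ(formed) = (2100 + 4D) − (708 + 8D) = +1392 − 4D
Setting this equal to −208 kJ gives 4D = 1600, so D = 400 kJ/mol.

D(C-H) ≈ 400 kJ/mol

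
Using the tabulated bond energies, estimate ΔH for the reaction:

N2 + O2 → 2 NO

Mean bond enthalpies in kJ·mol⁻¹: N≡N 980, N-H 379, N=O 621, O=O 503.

ΔH ≈ +241 kJ

Bonds broken (reactants):
  N≡N: 1 × 980 = 980
  O=O: 1 × 503 = 503
  Σ(broken) = 1483 kJ
Bonds formed (products):
  N=O: 2 × 621 = 1242
  Σ(formed) = 1242 kJ
ΔH = Σ(broken) − Σ(formed) = 1483 − 1242 = +241 kJ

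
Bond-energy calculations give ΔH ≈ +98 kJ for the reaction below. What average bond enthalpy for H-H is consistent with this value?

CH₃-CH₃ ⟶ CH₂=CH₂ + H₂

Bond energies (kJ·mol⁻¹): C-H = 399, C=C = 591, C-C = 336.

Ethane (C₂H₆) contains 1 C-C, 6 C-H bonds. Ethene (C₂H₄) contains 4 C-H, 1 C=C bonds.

Let D be the H-H bond energy.
Σ(broken) = 1×336 + 6×399 = 2730
Σ(formed) = 4×399 + 1×591 + 1×D = 2187 + D
ΔH = Σ(broken) − Σ(formed) = (2730) − (2187 + D) = +543 − D
Setting this equal to +98 kJ gives D = 445 kJ/mol.

D(H-H) ≈ 445 kJ/mol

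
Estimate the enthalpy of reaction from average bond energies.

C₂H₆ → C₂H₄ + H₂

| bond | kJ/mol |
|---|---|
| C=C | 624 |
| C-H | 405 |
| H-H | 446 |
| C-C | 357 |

ΔH ≈ +97 kJ

Bonds broken (reactants):
  C-C: 1 × 357 = 357
  C-H: 6 × 405 = 2430
  Σ(broken) = 2787 kJ
Bonds formed (products):
  C-H: 4 × 405 = 1620
  C=C: 1 × 624 = 624
  H-H: 1 × 446 = 446
  Σ(formed) = 2690 kJ
ΔH = Σ(broken) − Σ(formed) = 2787 − 2690 = +97 kJ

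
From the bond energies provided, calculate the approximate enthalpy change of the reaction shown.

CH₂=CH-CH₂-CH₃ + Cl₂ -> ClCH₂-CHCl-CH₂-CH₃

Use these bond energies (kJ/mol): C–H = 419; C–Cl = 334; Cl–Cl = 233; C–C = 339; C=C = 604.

Bonds broken (reactants):
  C–C: 2 × 339 = 678
  C–H: 8 × 419 = 3352
  C=C: 1 × 604 = 604
  Cl–Cl: 1 × 233 = 233
  Σ(broken) = 4867 kJ
Bonds formed (products):
  C–C: 3 × 339 = 1017
  C–Cl: 2 × 334 = 668
  C–H: 8 × 419 = 3352
  Σ(formed) = 5037 kJ
ΔH = Σ(broken) − Σ(formed) = 4867 − 5037 = −170 kJ

ΔH ≈ −170 kJ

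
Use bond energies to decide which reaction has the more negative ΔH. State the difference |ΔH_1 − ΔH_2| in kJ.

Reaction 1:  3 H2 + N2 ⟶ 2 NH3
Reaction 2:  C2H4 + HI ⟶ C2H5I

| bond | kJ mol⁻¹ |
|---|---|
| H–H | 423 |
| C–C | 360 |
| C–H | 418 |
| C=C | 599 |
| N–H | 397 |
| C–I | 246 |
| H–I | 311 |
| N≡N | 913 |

Reaction 1, by 86 kJ

Reaction 1:
  Bonds broken (reactants):
    H–H: 3 × 423 = 1269
    N≡N: 1 × 913 = 913
    Σ(broken) = 2182 kJ
  Bonds formed (products):
    N–H: 6 × 397 = 2382
    Σ(formed) = 2382 kJ
  ΔH_1 = 2182 − 2382 = −200 kJ
Reaction 2:
  Bonds broken (reactants):
    C–H: 4 × 418 = 1672
    C=C: 1 × 599 = 599
    H–I: 1 × 311 = 311
    Σ(broken) = 2582 kJ
  Bonds formed (products):
    C–C: 1 × 360 = 360
    C–H: 5 × 418 = 2090
    C–I: 1 × 246 = 246
    Σ(formed) = 2696 kJ
  ΔH_2 = 2582 − 2696 = −114 kJ
ΔH_1 − ΔH_2 = −86 kJ, so reaction 1 has the more negative ΔH; |ΔH_1 − ΔH_2| = 86 kJ.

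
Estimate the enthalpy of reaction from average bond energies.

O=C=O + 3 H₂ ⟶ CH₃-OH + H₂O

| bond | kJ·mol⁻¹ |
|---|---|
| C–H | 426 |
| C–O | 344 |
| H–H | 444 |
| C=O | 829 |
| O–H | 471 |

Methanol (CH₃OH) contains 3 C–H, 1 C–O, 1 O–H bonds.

ΔH ≈ −45 kJ

Bonds broken (reactants):
  C=O: 2 × 829 = 1658
  H–H: 3 × 444 = 1332
  Σ(broken) = 2990 kJ
Bonds formed (products):
  C–H: 3 × 426 = 1278
  C–O: 1 × 344 = 344
  O–H: 3 × 471 = 1413
  Σ(formed) = 3035 kJ
ΔH = Σ(broken) − Σ(formed) = 2990 − 3035 = −45 kJ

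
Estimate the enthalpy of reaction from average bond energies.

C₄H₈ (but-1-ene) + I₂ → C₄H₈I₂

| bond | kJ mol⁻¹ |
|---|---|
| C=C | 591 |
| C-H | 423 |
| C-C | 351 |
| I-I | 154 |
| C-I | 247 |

Bonds broken (reactants):
  C-C: 2 × 351 = 702
  C-H: 8 × 423 = 3384
  C=C: 1 × 591 = 591
  I-I: 1 × 154 = 154
  Σ(broken) = 4831 kJ
Bonds formed (products):
  C-C: 3 × 351 = 1053
  C-H: 8 × 423 = 3384
  C-I: 2 × 247 = 494
  Σ(formed) = 4931 kJ
ΔH = Σ(broken) − Σ(formed) = 4831 − 4931 = −100 kJ

ΔH ≈ −100 kJ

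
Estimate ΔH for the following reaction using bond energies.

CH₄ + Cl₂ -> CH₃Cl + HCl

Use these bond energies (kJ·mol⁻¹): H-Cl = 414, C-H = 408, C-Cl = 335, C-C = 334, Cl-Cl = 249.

ΔH ≈ −92 kJ

Bonds broken (reactants):
  C-H: 4 × 408 = 1632
  Cl-Cl: 1 × 249 = 249
  Σ(broken) = 1881 kJ
Bonds formed (products):
  C-Cl: 1 × 335 = 335
  C-H: 3 × 408 = 1224
  H-Cl: 1 × 414 = 414
  Σ(formed) = 1973 kJ
ΔH = Σ(broken) − Σ(formed) = 1881 − 1973 = −92 kJ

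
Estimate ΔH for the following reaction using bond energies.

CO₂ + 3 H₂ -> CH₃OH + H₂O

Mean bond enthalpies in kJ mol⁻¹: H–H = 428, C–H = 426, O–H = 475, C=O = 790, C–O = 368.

ΔH ≈ −207 kJ

Bonds broken (reactants):
  C=O: 2 × 790 = 1580
  H–H: 3 × 428 = 1284
  Σ(broken) = 2864 kJ
Bonds formed (products):
  C–H: 3 × 426 = 1278
  C–O: 1 × 368 = 368
  O–H: 3 × 475 = 1425
  Σ(formed) = 3071 kJ
ΔH = Σ(broken) − Σ(formed) = 2864 − 3071 = −207 kJ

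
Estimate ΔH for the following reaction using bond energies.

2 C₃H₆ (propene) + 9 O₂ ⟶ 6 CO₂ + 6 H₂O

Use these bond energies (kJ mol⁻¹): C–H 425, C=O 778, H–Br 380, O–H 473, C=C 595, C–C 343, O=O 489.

ΔH ≈ −3635 kJ

Bonds broken (reactants):
  C–C: 2 × 343 = 686
  C–H: 12 × 425 = 5100
  C=C: 2 × 595 = 1190
  O=O: 9 × 489 = 4401
  Σ(broken) = 11377 kJ
Bonds formed (products):
  C=O: 12 × 778 = 9336
  O–H: 12 × 473 = 5676
  Σ(formed) = 15012 kJ
ΔH = Σ(broken) − Σ(formed) = 11377 − 15012 = −3635 kJ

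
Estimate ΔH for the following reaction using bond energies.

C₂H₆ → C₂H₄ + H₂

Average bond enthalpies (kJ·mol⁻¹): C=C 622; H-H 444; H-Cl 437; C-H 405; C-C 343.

ΔH ≈ +87 kJ

Bonds broken (reactants):
  C-C: 1 × 343 = 343
  C-H: 6 × 405 = 2430
  Σ(broken) = 2773 kJ
Bonds formed (products):
  C-H: 4 × 405 = 1620
  C=C: 1 × 622 = 622
  H-H: 1 × 444 = 444
  Σ(formed) = 2686 kJ
ΔH = Σ(broken) − Σ(formed) = 2773 − 2686 = +87 kJ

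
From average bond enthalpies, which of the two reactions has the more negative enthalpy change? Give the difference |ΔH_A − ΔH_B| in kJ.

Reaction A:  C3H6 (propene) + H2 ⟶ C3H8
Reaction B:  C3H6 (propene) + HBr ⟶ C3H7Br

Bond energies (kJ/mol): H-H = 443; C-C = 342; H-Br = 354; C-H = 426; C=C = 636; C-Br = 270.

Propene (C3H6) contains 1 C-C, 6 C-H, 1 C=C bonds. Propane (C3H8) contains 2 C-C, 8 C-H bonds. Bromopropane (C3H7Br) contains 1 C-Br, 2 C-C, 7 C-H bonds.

Reaction A:
  Bonds broken (reactants):
    C-C: 1 × 342 = 342
    C-H: 6 × 426 = 2556
    C=C: 1 × 636 = 636
    H-H: 1 × 443 = 443
    Σ(broken) = 3977 kJ
  Bonds formed (products):
    C-C: 2 × 342 = 684
    C-H: 8 × 426 = 3408
    Σ(formed) = 4092 kJ
  ΔH_A = 3977 − 4092 = −115 kJ
Reaction B:
  Bonds broken (reactants):
    C-C: 1 × 342 = 342
    C-H: 6 × 426 = 2556
    C=C: 1 × 636 = 636
    H-Br: 1 × 354 = 354
    Σ(broken) = 3888 kJ
  Bonds formed (products):
    C-Br: 1 × 270 = 270
    C-C: 2 × 342 = 684
    C-H: 7 × 426 = 2982
    Σ(formed) = 3936 kJ
  ΔH_B = 3888 − 3936 = −48 kJ
ΔH_A − ΔH_B = −67 kJ, so reaction A has the more negative ΔH; |ΔH_A − ΔH_B| = 67 kJ.

Reaction A, by 67 kJ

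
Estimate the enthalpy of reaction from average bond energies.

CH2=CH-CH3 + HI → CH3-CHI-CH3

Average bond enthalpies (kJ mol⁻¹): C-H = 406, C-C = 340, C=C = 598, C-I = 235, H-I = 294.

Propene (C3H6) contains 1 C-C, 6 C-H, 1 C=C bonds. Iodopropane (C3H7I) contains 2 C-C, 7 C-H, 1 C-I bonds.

ΔH ≈ −89 kJ

Bonds broken (reactants):
  C-C: 1 × 340 = 340
  C-H: 6 × 406 = 2436
  C=C: 1 × 598 = 598
  H-I: 1 × 294 = 294
  Σ(broken) = 3668 kJ
Bonds formed (products):
  C-C: 2 × 340 = 680
  C-H: 7 × 406 = 2842
  C-I: 1 × 235 = 235
  Σ(formed) = 3757 kJ
ΔH = Σ(broken) − Σ(formed) = 3668 − 3757 = −89 kJ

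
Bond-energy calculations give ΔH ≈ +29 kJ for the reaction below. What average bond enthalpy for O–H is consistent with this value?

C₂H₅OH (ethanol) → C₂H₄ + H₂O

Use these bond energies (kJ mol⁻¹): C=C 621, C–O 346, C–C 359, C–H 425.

D(O–H) ≈ 480 kJ/mol

Let D be the O–H bond energy.
Σ(broken) = 1×359 + 5×425 + 1×346 + 1×D = 2830 + D
Σ(formed) = 4×425 + 1×621 + 2×D = 2321 + 2D
ΔH = Σ(broken) − Σ(formed) = (2830 + D) − (2321 + 2D) = +509 − D
Setting this equal to +29 kJ gives D = 480 kJ/mol.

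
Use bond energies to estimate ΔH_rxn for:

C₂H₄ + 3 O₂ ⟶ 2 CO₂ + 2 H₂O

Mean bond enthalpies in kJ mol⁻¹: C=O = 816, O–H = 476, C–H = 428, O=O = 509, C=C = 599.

ΔH ≈ −1330 kJ

Bonds broken (reactants):
  C–H: 4 × 428 = 1712
  C=C: 1 × 599 = 599
  O=O: 3 × 509 = 1527
  Σ(broken) = 3838 kJ
Bonds formed (products):
  C=O: 4 × 816 = 3264
  O–H: 4 × 476 = 1904
  Σ(formed) = 5168 kJ
ΔH = Σ(broken) − Σ(formed) = 3838 − 5168 = −1330 kJ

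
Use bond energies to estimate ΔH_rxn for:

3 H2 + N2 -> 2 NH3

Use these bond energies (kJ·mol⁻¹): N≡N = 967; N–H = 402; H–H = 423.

ΔH ≈ −176 kJ

Bonds broken (reactants):
  H–H: 3 × 423 = 1269
  N≡N: 1 × 967 = 967
  Σ(broken) = 2236 kJ
Bonds formed (products):
  N–H: 6 × 402 = 2412
  Σ(formed) = 2412 kJ
ΔH = Σ(broken) − Σ(formed) = 2236 − 2412 = −176 kJ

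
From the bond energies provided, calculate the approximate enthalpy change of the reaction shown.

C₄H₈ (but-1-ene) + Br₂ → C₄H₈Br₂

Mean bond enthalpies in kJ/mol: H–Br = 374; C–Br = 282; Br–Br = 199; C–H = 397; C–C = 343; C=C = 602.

Bonds broken (reactants):
  Br–Br: 1 × 199 = 199
  C–C: 2 × 343 = 686
  C–H: 8 × 397 = 3176
  C=C: 1 × 602 = 602
  Σ(broken) = 4663 kJ
Bonds formed (products):
  C–Br: 2 × 282 = 564
  C–C: 3 × 343 = 1029
  C–H: 8 × 397 = 3176
  Σ(formed) = 4769 kJ
ΔH = Σ(broken) − Σ(formed) = 4663 − 4769 = −106 kJ

ΔH ≈ −106 kJ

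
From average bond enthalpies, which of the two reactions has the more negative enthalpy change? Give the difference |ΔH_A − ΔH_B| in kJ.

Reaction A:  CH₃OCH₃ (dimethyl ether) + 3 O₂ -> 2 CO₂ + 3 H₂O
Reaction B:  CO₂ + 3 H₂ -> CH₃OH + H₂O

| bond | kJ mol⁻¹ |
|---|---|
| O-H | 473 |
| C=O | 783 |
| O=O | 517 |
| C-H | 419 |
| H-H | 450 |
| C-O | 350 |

Reaction A, by 1095 kJ

Reaction A:
  Bonds broken (reactants):
    C-H: 6 × 419 = 2514
    C-O: 2 × 350 = 700
    O=O: 3 × 517 = 1551
    Σ(broken) = 4765 kJ
  Bonds formed (products):
    C=O: 4 × 783 = 3132
    O-H: 6 × 473 = 2838
    Σ(formed) = 5970 kJ
  ΔH_A = 4765 − 5970 = −1205 kJ
Reaction B:
  Bonds broken (reactants):
    C=O: 2 × 783 = 1566
    H-H: 3 × 450 = 1350
    Σ(broken) = 2916 kJ
  Bonds formed (products):
    C-H: 3 × 419 = 1257
    C-O: 1 × 350 = 350
    O-H: 3 × 473 = 1419
    Σ(formed) = 3026 kJ
  ΔH_B = 2916 − 3026 = −110 kJ
ΔH_A − ΔH_B = −1095 kJ, so reaction A has the more negative ΔH; |ΔH_A − ΔH_B| = 1095 kJ.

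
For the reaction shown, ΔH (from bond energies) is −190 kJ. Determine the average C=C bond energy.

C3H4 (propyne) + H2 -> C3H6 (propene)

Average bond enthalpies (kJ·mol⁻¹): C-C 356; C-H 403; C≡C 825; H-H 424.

D(C=C) ≈ 633 kJ/mol

Let D be the C=C bond energy.
Σ(broken) = 1×825 + 1×356 + 4×403 + 1×424 = 3217
Σ(formed) = 1×356 + 6×403 + 1×D = 2774 + D
ΔH = Σ(broken) − Σ(formed) = (3217) − (2774 + D) = +443 − D
Setting this equal to −190 kJ gives D = 633 kJ/mol.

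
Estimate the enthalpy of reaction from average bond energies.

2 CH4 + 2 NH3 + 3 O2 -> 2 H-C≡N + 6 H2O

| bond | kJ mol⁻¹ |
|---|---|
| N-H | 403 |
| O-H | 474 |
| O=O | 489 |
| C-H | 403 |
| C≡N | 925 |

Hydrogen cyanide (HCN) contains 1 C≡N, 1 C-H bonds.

ΔH ≈ −1235 kJ

Bonds broken (reactants):
  C-H: 8 × 403 = 3224
  N-H: 6 × 403 = 2418
  O=O: 3 × 489 = 1467
  Σ(broken) = 7109 kJ
Bonds formed (products):
  C≡N: 2 × 925 = 1850
  C-H: 2 × 403 = 806
  O-H: 12 × 474 = 5688
  Σ(formed) = 8344 kJ
ΔH = Σ(broken) − Σ(formed) = 7109 − 8344 = −1235 kJ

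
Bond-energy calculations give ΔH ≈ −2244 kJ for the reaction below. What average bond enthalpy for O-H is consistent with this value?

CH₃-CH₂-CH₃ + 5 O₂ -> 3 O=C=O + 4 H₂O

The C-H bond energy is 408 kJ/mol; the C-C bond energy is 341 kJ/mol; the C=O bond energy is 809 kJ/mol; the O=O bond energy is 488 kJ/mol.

Let D be the O-H bond energy.
Σ(broken) = 2×341 + 8×408 + 5×488 = 6386
Σ(formed) = 6×809 + 8×D = 4854 + 8D
ΔH = Σ(broken) − Σ(formed) = (6386) − (4854 + 8D) = +1532 − 8D
Setting this equal to −2244 kJ gives 8D = 3776, so D = 472 kJ/mol.

D(O-H) ≈ 472 kJ/mol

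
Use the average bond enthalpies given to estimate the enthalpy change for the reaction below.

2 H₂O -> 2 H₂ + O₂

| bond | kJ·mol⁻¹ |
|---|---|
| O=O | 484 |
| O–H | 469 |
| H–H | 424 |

Bonds broken (reactants):
  O–H: 4 × 469 = 1876
  Σ(broken) = 1876 kJ
Bonds formed (products):
  H–H: 2 × 424 = 848
  O=O: 1 × 484 = 484
  Σ(formed) = 1332 kJ
ΔH = Σ(broken) − Σ(formed) = 1876 − 1332 = +544 kJ

ΔH ≈ +544 kJ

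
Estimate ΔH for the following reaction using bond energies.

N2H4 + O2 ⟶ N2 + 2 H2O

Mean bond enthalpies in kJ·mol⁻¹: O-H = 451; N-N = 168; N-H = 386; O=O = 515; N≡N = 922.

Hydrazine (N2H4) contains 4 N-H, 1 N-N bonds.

ΔH ≈ −499 kJ

Bonds broken (reactants):
  N-H: 4 × 386 = 1544
  N-N: 1 × 168 = 168
  O=O: 1 × 515 = 515
  Σ(broken) = 2227 kJ
Bonds formed (products):
  N≡N: 1 × 922 = 922
  O-H: 4 × 451 = 1804
  Σ(formed) = 2726 kJ
ΔH = Σ(broken) − Σ(formed) = 2227 − 2726 = −499 kJ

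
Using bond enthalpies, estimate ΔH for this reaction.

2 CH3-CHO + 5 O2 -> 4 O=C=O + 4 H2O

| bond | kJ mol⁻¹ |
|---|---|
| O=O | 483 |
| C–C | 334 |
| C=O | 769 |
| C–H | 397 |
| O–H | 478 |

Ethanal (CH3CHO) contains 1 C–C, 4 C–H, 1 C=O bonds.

ΔH ≈ −2179 kJ

Bonds broken (reactants):
  C–C: 2 × 334 = 668
  C–H: 8 × 397 = 3176
  C=O: 2 × 769 = 1538
  O=O: 5 × 483 = 2415
  Σ(broken) = 7797 kJ
Bonds formed (products):
  C=O: 8 × 769 = 6152
  O–H: 8 × 478 = 3824
  Σ(formed) = 9976 kJ
ΔH = Σ(broken) − Σ(formed) = 7797 − 9976 = −2179 kJ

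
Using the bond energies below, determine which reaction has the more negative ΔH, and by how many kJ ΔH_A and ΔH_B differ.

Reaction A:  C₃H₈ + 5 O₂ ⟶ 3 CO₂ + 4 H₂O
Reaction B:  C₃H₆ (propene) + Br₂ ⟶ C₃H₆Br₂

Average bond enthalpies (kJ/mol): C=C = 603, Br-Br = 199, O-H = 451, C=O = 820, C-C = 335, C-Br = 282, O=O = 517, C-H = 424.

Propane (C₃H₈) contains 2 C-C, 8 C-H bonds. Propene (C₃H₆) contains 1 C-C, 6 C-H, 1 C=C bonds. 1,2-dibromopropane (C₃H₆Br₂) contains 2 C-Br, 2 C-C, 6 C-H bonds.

Reaction A:
  Bonds broken (reactants):
    C-C: 2 × 335 = 670
    C-H: 8 × 424 = 3392
    O=O: 5 × 517 = 2585
    Σ(broken) = 6647 kJ
  Bonds formed (products):
    C=O: 6 × 820 = 4920
    O-H: 8 × 451 = 3608
    Σ(formed) = 8528 kJ
  ΔH_A = 6647 − 8528 = −1881 kJ
Reaction B:
  Bonds broken (reactants):
    Br-Br: 1 × 199 = 199
    C-C: 1 × 335 = 335
    C-H: 6 × 424 = 2544
    C=C: 1 × 603 = 603
    Σ(broken) = 3681 kJ
  Bonds formed (products):
    C-Br: 2 × 282 = 564
    C-C: 2 × 335 = 670
    C-H: 6 × 424 = 2544
    Σ(formed) = 3778 kJ
  ΔH_B = 3681 − 3778 = −97 kJ
ΔH_A − ΔH_B = −1784 kJ, so reaction A has the more negative ΔH; |ΔH_A − ΔH_B| = 1784 kJ.

Reaction A, by 1784 kJ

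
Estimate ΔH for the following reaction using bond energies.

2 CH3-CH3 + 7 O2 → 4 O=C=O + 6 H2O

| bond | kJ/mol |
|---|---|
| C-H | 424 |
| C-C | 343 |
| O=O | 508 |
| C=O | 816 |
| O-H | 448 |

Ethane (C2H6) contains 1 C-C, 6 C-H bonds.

ΔH ≈ −2574 kJ

Bonds broken (reactants):
  C-C: 2 × 343 = 686
  C-H: 12 × 424 = 5088
  O=O: 7 × 508 = 3556
  Σ(broken) = 9330 kJ
Bonds formed (products):
  C=O: 8 × 816 = 6528
  O-H: 12 × 448 = 5376
  Σ(formed) = 11904 kJ
ΔH = Σ(broken) − Σ(formed) = 9330 − 11904 = −2574 kJ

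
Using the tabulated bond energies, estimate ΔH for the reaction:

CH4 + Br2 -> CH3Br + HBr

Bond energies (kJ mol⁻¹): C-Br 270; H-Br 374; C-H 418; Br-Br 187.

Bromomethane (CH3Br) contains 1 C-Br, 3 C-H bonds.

ΔH ≈ −39 kJ

Bonds broken (reactants):
  Br-Br: 1 × 187 = 187
  C-H: 4 × 418 = 1672
  Σ(broken) = 1859 kJ
Bonds formed (products):
  C-Br: 1 × 270 = 270
  C-H: 3 × 418 = 1254
  H-Br: 1 × 374 = 374
  Σ(formed) = 1898 kJ
ΔH = Σ(broken) − Σ(formed) = 1859 − 1898 = −39 kJ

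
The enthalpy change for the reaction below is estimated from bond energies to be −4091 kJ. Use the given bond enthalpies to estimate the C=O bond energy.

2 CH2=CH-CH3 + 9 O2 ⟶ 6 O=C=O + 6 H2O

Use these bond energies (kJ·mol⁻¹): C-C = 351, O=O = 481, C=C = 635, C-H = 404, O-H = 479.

D(C=O) ≈ 791 kJ/mol

Let D be the C=O bond energy.
Σ(broken) = 2×351 + 12×404 + 2×635 + 9×481 = 11149
Σ(formed) = 12×D + 12×479 = 5748 + 12D
ΔH = Σ(broken) − Σ(formed) = (11149) − (5748 + 12D) = +5401 − 12D
Setting this equal to −4091 kJ gives 12D = 9492, so D = 791 kJ/mol.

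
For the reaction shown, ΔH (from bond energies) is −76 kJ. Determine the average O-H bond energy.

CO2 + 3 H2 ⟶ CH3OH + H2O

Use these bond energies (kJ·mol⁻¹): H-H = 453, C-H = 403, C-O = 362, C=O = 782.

D(O-H) ≈ 476 kJ/mol

Let D be the O-H bond energy.
Σ(broken) = 2×782 + 3×453 = 2923
Σ(formed) = 3×403 + 1×362 + 3×D = 1571 + 3D
ΔH = Σ(broken) − Σ(formed) = (2923) − (1571 + 3D) = +1352 − 3D
Setting this equal to −76 kJ gives 3D = 1428, so D = 476 kJ/mol.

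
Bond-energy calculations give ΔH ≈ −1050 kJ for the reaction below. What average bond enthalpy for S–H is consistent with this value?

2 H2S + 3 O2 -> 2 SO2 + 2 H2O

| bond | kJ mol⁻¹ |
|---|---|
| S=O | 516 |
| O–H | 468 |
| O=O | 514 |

Let D be the S–H bond energy.
Σ(broken) = 3×514 + 4×D = 1542 + 4D
Σ(formed) = 4×468 + 4×516 = 3936
ΔH = Σ(broken) − Σ(formed) = (1542 + 4D) − (3936) = −2394 + 4D
Setting this equal to −1050 kJ gives 4D = 1344, so D = 336 kJ/mol.

D(S–H) ≈ 336 kJ/mol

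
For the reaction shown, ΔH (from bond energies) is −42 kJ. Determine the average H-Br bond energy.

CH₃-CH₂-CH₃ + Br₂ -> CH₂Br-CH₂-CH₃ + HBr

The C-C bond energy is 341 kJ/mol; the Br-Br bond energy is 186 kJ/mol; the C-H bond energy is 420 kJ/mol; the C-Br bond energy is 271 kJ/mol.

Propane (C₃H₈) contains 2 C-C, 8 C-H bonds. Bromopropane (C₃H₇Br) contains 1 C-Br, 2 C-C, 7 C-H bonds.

D(H-Br) ≈ 377 kJ/mol

Let D be the H-Br bond energy.
Σ(broken) = 1×186 + 2×341 + 8×420 = 4228
Σ(formed) = 1×271 + 2×341 + 7×420 + 1×D = 3893 + D
ΔH = Σ(broken) − Σ(formed) = (4228) − (3893 + D) = +335 − D
Setting this equal to −42 kJ gives D = 377 kJ/mol.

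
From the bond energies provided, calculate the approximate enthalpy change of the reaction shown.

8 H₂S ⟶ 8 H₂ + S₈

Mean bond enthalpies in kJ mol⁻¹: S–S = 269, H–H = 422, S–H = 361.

Bonds broken (reactants):
  S–H: 16 × 361 = 5776
  Σ(broken) = 5776 kJ
Bonds formed (products):
  H–H: 8 × 422 = 3376
  S–S: 8 × 269 = 2152
  Σ(formed) = 5528 kJ
ΔH = Σ(broken) − Σ(formed) = 5776 − 5528 = +248 kJ

ΔH ≈ +248 kJ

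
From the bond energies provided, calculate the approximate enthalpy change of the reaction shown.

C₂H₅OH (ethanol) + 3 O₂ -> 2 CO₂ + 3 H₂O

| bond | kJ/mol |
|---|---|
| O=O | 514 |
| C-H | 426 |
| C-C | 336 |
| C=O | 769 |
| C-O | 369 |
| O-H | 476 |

Bonds broken (reactants):
  C-C: 1 × 336 = 336
  C-H: 5 × 426 = 2130
  C-O: 1 × 369 = 369
  O-H: 1 × 476 = 476
  O=O: 3 × 514 = 1542
  Σ(broken) = 4853 kJ
Bonds formed (products):
  C=O: 4 × 769 = 3076
  O-H: 6 × 476 = 2856
  Σ(formed) = 5932 kJ
ΔH = Σ(broken) − Σ(formed) = 4853 − 5932 = −1079 kJ

ΔH ≈ −1079 kJ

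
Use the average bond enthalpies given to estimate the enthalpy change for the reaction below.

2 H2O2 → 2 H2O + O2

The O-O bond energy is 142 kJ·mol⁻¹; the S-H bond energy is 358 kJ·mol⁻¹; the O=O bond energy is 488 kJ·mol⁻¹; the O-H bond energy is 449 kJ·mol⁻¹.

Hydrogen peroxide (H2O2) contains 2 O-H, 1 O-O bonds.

ΔH ≈ −204 kJ

Bonds broken (reactants):
  O-H: 4 × 449 = 1796
  O-O: 2 × 142 = 284
  Σ(broken) = 2080 kJ
Bonds formed (products):
  O-H: 4 × 449 = 1796
  O=O: 1 × 488 = 488
  Σ(formed) = 2284 kJ
ΔH = Σ(broken) − Σ(formed) = 2080 − 2284 = −204 kJ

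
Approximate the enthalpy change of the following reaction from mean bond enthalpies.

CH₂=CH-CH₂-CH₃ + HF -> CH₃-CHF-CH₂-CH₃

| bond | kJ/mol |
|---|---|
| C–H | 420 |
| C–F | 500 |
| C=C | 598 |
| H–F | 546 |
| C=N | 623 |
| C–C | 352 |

ΔH ≈ −128 kJ

Bonds broken (reactants):
  C–C: 2 × 352 = 704
  C–H: 8 × 420 = 3360
  C=C: 1 × 598 = 598
  H–F: 1 × 546 = 546
  Σ(broken) = 5208 kJ
Bonds formed (products):
  C–C: 3 × 352 = 1056
  C–F: 1 × 500 = 500
  C–H: 9 × 420 = 3780
  Σ(formed) = 5336 kJ
ΔH = Σ(broken) − Σ(formed) = 5208 − 5336 = −128 kJ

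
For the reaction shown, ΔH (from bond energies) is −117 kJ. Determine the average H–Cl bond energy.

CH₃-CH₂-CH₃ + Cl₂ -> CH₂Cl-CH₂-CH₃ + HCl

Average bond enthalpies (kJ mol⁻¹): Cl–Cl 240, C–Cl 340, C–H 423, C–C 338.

D(H–Cl) ≈ 440 kJ/mol

Let D be the H–Cl bond energy.
Σ(broken) = 2×338 + 8×423 + 1×240 = 4300
Σ(formed) = 2×338 + 1×340 + 7×423 + 1×D = 3977 + D
ΔH = Σ(broken) − Σ(formed) = (4300) − (3977 + D) = +323 − D
Setting this equal to −117 kJ gives D = 440 kJ/mol.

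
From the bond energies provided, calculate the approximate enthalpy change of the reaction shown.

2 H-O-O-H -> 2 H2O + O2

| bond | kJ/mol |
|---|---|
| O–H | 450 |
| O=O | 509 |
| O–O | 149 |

ΔH ≈ −211 kJ

Bonds broken (reactants):
  O–H: 4 × 450 = 1800
  O–O: 2 × 149 = 298
  Σ(broken) = 2098 kJ
Bonds formed (products):
  O–H: 4 × 450 = 1800
  O=O: 1 × 509 = 509
  Σ(formed) = 2309 kJ
ΔH = Σ(broken) − Σ(formed) = 2098 − 2309 = −211 kJ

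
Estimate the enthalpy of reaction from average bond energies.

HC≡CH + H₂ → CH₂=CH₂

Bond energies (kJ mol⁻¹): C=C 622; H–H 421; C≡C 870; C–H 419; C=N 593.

Bonds broken (reactants):
  C≡C: 1 × 870 = 870
  C–H: 2 × 419 = 838
  H–H: 1 × 421 = 421
  Σ(broken) = 2129 kJ
Bonds formed (products):
  C–H: 4 × 419 = 1676
  C=C: 1 × 622 = 622
  Σ(formed) = 2298 kJ
ΔH = Σ(broken) − Σ(formed) = 2129 − 2298 = −169 kJ

ΔH ≈ −169 kJ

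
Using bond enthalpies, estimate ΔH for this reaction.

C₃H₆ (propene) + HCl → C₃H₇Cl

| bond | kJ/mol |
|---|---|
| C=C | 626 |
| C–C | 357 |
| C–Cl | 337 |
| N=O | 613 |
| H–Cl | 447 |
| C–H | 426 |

ΔH ≈ −47 kJ

Bonds broken (reactants):
  C–C: 1 × 357 = 357
  C–H: 6 × 426 = 2556
  C=C: 1 × 626 = 626
  H–Cl: 1 × 447 = 447
  Σ(broken) = 3986 kJ
Bonds formed (products):
  C–C: 2 × 357 = 714
  C–Cl: 1 × 337 = 337
  C–H: 7 × 426 = 2982
  Σ(formed) = 4033 kJ
ΔH = Σ(broken) − Σ(formed) = 3986 − 4033 = −47 kJ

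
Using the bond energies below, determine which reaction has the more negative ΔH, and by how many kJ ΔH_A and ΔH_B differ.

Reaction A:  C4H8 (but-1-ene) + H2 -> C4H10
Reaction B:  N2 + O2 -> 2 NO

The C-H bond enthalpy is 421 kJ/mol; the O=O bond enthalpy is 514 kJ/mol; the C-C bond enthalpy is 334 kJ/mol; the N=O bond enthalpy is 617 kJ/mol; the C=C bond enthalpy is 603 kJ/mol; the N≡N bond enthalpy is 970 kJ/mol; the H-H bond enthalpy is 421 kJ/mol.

Reaction A, by 402 kJ

Reaction A:
  Bonds broken (reactants):
    C-C: 2 × 334 = 668
    C-H: 8 × 421 = 3368
    C=C: 1 × 603 = 603
    H-H: 1 × 421 = 421
    Σ(broken) = 5060 kJ
  Bonds formed (products):
    C-C: 3 × 334 = 1002
    C-H: 10 × 421 = 4210
    Σ(formed) = 5212 kJ
  ΔH_A = 5060 − 5212 = −152 kJ
Reaction B:
  Bonds broken (reactants):
    N≡N: 1 × 970 = 970
    O=O: 1 × 514 = 514
    Σ(broken) = 1484 kJ
  Bonds formed (products):
    N=O: 2 × 617 = 1234
    Σ(formed) = 1234 kJ
  ΔH_B = 1484 − 1234 = +250 kJ
ΔH_A − ΔH_B = −402 kJ, so reaction A has the more negative ΔH; |ΔH_A − ΔH_B| = 402 kJ.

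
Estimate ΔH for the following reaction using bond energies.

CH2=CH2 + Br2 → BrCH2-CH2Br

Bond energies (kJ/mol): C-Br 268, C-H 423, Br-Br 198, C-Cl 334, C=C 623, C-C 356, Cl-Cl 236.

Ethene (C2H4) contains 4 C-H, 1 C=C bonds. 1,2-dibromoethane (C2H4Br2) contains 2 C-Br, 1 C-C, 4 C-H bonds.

Bonds broken (reactants):
  Br-Br: 1 × 198 = 198
  C-H: 4 × 423 = 1692
  C=C: 1 × 623 = 623
  Σ(broken) = 2513 kJ
Bonds formed (products):
  C-Br: 2 × 268 = 536
  C-C: 1 × 356 = 356
  C-H: 4 × 423 = 1692
  Σ(formed) = 2584 kJ
ΔH = Σ(broken) − Σ(formed) = 2513 − 2584 = −71 kJ

ΔH ≈ −71 kJ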